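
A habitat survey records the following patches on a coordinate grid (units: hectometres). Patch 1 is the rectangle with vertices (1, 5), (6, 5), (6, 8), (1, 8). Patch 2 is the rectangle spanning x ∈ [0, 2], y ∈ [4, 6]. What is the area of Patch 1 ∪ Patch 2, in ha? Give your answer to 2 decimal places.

By inclusion–exclusion:
Individual areas: |Patch 1| = 15, |Patch 2| = 4.
|Patch 1∩Patch 2|: x∈[1,2], y∈[5,6] → 1·1 = 1.
|Patch 1 ∪ Patch 2| = 19 − 1 = 18.00.

18.00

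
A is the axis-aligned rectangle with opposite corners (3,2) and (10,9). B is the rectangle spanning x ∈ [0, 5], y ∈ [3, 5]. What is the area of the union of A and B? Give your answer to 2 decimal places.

55.00

By inclusion–exclusion:
Individual areas: |A| = 49, |B| = 10.
|A∩B|: x∈[3,5], y∈[3,5] → 2·2 = 4.
|A ∪ B| = 59 − 4 = 55.00.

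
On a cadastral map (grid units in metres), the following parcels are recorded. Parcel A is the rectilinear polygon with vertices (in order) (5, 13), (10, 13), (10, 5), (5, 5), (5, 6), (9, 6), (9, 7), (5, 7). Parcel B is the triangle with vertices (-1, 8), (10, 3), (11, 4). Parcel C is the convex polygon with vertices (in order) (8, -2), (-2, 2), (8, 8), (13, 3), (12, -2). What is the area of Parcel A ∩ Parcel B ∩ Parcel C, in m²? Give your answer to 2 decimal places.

The intersection is the polygon with vertices (5,5.273), (5,6), (8,5), (5.6,5).
By the shoelace formula its area is 1.42.

1.42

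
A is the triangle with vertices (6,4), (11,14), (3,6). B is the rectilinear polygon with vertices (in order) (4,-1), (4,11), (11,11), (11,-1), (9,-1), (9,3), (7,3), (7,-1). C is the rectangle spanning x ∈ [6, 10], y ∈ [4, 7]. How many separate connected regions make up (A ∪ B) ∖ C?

(A ∪ B) ∖ C is a single connected region.

1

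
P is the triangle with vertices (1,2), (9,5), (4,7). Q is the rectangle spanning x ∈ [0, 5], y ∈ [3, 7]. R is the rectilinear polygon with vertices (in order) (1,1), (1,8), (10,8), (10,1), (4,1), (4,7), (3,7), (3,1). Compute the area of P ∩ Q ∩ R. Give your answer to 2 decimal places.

5.12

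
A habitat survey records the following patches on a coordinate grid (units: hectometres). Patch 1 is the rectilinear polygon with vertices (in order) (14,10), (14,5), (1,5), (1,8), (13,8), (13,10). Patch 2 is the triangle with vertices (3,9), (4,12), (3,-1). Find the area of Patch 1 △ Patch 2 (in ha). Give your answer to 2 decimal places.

|Patch 1| = 41, |Patch 2| = 5, |Patch 1∩Patch 2| = 1.7308.
|Patch 1 △ Patch 2| = |Patch 1| + |Patch 2| − 2·|Patch 1∩Patch 2| = 41 + 5 − 3.4615 = 42.54.

42.54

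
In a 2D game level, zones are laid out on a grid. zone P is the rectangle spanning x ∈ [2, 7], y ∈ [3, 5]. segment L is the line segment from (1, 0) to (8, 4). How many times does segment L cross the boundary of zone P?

The segment meets the boundary at (7,3.429), (6.25,3).

2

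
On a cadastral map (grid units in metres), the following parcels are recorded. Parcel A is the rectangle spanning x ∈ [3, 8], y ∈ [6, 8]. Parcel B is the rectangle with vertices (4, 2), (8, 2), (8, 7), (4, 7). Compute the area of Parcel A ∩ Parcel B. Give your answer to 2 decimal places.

4.00

|Parcel A∩Parcel B|: x∈[4,8], y∈[6,7] → 4·1 = 4.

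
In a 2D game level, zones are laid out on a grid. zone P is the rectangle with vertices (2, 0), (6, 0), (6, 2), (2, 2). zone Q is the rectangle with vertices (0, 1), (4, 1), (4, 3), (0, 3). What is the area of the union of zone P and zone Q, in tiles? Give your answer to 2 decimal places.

14.00

By inclusion–exclusion:
Individual areas: |zone P| = 8, |zone Q| = 8.
|zone P∩zone Q|: x∈[2,4], y∈[1,2] → 2·1 = 2.
|zone P ∪ zone Q| = 16 − 2 = 14.00.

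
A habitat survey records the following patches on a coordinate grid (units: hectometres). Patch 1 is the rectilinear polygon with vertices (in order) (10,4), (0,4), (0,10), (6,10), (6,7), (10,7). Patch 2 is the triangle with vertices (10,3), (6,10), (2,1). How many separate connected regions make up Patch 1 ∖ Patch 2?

2

Patch 1 ∖ Patch 2 splits into 2 disjoint pieces (area 4.2857, area 28).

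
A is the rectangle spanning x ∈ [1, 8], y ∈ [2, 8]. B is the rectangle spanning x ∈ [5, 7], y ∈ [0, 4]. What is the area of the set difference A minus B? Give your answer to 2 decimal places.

|A∩B|: x∈[5,7], y∈[2,4] → 2·2 = 4.
|A| = 42.
|A ∖ B| = |A| − |A∩B| = 42 − 4 = 38.00.

38.00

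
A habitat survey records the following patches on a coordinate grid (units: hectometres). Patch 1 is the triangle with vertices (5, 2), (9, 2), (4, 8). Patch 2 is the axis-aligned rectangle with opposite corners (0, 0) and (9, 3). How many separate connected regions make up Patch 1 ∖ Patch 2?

1

Patch 1 ∖ Patch 2 is a single connected region.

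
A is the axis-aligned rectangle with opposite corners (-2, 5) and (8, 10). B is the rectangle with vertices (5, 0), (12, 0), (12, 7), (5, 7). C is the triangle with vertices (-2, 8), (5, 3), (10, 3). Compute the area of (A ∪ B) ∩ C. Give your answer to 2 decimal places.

9.70

The region (A ∪ B) ∩ C is the polygon with vertices (5,5), (2.2,5), (-2,8), (10,3), (5,3).
By the shoelace formula its area is 9.70.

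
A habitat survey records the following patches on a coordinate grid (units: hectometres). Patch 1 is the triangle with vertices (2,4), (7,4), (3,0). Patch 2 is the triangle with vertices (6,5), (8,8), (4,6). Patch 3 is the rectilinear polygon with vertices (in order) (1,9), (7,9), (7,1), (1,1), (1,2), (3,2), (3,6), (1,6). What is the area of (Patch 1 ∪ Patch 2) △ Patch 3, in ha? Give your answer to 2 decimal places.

31.25

|Patch 1 ∪ Patch 2| = 14.
|(Patch 1 ∪ Patch 2) ∩ Patch 3| = 11.375.
|(Patch 1 ∪ Patch 2) △ Patch 3| = 14 + 40 − 22.75 = 31.25.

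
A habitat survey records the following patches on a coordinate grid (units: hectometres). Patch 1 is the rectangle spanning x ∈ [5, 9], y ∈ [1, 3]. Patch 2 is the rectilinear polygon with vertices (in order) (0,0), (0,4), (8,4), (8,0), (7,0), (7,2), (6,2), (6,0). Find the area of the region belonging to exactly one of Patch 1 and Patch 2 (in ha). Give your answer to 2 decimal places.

28.00

|Patch 1| = 8, |Patch 2| = 30, |Patch 1∩Patch 2| = 5.
|Patch 1 △ Patch 2| = |Patch 1| + |Patch 2| − 2·|Patch 1∩Patch 2| = 8 + 30 − 10 = 28.00.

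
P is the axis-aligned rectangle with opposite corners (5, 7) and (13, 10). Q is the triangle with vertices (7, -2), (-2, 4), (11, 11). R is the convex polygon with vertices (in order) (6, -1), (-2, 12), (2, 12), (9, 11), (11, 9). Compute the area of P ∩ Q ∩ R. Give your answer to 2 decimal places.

The intersection is the polygon with vertices (9.769,7), (5,7), (5,7.769), (9.143,10), (10,10), (10.529,9.471).
By the shoelace formula its area is 10.89.

10.89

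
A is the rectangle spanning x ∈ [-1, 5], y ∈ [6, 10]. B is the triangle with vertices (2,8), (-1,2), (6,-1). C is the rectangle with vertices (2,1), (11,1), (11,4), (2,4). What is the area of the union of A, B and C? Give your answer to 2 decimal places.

By inclusion–exclusion:
Individual areas: |A| = 24, |B| = 25.5, |C| = 27.
|A∩B| = 1.8889.
|A∩C| = 0 (no overlap).
|B∩C| = 7.3333.
|A∩B∩C| = 0.
|A ∪ B ∪ C| = 76.5 − 9.2222 + 0 = 67.28.

67.28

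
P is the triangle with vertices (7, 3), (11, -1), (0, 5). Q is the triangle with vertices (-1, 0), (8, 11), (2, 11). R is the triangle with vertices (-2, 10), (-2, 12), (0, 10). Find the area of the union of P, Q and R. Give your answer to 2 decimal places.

By inclusion–exclusion:
Individual areas: |P| = 10, |Q| = 33, |R| = 2.
|P∩Q| = 0.6815.
|P∩R| = 0.
|Q∩R| = 0.
|P∩Q∩R| = 0.
|P ∪ Q ∪ R| = 45 − 0.6815 + 0 = 44.32.

44.32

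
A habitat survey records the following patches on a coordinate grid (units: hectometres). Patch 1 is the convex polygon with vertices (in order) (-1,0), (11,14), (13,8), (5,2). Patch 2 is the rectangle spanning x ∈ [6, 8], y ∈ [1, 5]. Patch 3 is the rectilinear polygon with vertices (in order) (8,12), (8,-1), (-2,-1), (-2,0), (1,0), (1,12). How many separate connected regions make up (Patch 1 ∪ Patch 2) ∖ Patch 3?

(Patch 1 ∪ Patch 2) ∖ Patch 3 splits into 2 disjoint pieces (area 28.125, area 1.6667).

2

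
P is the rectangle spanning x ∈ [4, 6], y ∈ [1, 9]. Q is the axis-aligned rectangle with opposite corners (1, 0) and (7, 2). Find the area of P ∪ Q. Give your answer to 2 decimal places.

26.00

By inclusion–exclusion:
Individual areas: |P| = 16, |Q| = 12.
|P∩Q|: x∈[4,6], y∈[1,2] → 2·1 = 2.
|P ∪ Q| = 28 − 2 = 26.00.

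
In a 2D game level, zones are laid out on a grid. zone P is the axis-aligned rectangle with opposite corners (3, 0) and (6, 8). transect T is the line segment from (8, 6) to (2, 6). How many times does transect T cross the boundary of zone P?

The segment meets the boundary at (3,6), (6,6).

2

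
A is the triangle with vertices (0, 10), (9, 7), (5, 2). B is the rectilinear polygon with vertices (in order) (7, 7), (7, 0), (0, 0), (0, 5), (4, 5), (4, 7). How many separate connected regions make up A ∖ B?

A ∖ B is a single connected region.

1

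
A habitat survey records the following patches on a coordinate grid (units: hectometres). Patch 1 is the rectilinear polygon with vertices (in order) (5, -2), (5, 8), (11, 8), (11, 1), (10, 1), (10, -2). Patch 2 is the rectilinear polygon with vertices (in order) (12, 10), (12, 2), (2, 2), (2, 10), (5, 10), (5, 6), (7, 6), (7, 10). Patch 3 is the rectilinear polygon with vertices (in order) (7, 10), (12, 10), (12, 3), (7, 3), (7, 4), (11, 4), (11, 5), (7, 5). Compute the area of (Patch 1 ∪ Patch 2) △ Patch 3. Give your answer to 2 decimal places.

66.00

|Patch 1 ∪ Patch 2| = 97.
|(Patch 1 ∪ Patch 2) ∩ Patch 3| = 31.
|(Patch 1 ∪ Patch 2) △ Patch 3| = 97 + 31 − 62 = 66.00.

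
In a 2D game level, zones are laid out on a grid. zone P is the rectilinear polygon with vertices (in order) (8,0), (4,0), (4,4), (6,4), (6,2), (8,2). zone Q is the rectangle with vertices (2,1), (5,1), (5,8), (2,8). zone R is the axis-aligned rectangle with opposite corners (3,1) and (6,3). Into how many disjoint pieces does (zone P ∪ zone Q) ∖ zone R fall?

(zone P ∪ zone Q) ∖ zone R splits into 2 disjoint pieces (area 6, area 18).

2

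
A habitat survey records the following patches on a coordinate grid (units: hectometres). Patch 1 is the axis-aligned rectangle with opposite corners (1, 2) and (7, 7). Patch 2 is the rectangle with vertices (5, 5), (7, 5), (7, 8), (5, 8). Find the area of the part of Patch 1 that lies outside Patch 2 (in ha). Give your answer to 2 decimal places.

26.00

|Patch 1∩Patch 2|: x∈[5,7], y∈[5,7] → 2·2 = 4.
|Patch 1| = 30.
|Patch 1 ∖ Patch 2| = |Patch 1| − |Patch 1∩Patch 2| = 30 − 4 = 26.00.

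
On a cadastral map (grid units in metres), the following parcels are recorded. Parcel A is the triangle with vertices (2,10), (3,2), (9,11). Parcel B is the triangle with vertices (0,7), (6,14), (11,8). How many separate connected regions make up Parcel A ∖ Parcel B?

3

Parcel A ∖ Parcel B splits into 3 disjoint pieces (area 0.1928, area 11.5832, area 0.0674).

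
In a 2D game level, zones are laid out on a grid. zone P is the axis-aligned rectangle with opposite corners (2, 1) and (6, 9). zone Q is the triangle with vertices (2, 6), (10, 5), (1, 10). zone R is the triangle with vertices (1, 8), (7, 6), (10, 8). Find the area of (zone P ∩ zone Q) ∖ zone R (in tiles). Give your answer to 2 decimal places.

6.70

|zone P ∩ zone Q| = 10.1556.
|(zone P ∩ zone Q) ∩ zone R| = 3.4556.
|(zone P ∩ zone Q) ∖ zone R| = 10.1556 − 3.4556 = 6.70.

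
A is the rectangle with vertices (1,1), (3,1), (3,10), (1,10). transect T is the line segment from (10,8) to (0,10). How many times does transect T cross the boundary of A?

The segment meets the boundary at (1,9.8), (3,9.4).

2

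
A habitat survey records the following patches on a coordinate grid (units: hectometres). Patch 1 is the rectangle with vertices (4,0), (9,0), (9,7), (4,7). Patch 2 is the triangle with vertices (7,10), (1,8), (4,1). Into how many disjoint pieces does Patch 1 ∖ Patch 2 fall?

1

Patch 1 ∖ Patch 2 is a single connected region.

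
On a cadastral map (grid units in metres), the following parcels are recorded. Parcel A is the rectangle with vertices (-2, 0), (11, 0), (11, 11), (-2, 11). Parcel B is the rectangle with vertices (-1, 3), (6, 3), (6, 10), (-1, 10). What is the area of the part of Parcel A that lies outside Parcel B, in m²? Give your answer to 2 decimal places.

94.00

|Parcel A∩Parcel B|: x∈[-1,6], y∈[3,10] → 7·7 = 49.
|Parcel A| = 143.
|Parcel A ∖ Parcel B| = |Parcel A| − |Parcel A∩Parcel B| = 143 − 49 = 94.00.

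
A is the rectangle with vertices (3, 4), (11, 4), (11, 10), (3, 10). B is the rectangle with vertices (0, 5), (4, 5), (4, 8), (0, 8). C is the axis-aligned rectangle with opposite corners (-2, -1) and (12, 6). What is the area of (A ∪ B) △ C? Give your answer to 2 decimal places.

117.00

|A ∪ B| = 57.
|(A ∪ B) ∩ C| = 19.
|(A ∪ B) △ C| = 57 + 98 − 38 = 117.00.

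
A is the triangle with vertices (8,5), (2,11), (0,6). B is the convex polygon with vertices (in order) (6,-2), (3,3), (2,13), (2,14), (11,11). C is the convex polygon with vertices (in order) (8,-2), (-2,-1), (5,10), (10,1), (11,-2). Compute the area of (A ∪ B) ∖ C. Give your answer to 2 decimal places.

51.13

|A ∪ B| = 88.1892.
|(A ∪ B) ∩ C| = 37.0561.
|(A ∪ B) ∖ C| = 88.1892 − 37.0561 = 51.13.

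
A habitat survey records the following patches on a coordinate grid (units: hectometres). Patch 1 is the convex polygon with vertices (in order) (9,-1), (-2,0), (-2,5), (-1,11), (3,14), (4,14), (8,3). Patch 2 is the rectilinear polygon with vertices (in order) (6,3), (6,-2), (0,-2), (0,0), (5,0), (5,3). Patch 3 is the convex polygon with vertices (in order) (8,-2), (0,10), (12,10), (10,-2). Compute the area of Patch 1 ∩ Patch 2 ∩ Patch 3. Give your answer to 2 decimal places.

1.25

The intersection is the polygon with vertices (5,3), (6,3), (6,1), (5,2.5).
By the shoelace formula its area is 1.25.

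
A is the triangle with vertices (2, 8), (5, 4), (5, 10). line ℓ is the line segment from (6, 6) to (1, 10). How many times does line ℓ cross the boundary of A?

The segment meets the boundary at (2.818,8.545), (5,6.8).

2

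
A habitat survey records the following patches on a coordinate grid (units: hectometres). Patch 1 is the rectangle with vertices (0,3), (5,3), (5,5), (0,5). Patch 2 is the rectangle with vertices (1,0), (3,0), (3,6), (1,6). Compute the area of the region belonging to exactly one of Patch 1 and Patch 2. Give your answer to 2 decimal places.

|Patch 1∩Patch 2|: x∈[1,3], y∈[3,5] → 2·2 = 4.
|Patch 1 △ Patch 2| = |Patch 1| + |Patch 2| − 2·|Patch 1∩Patch 2| = 10 + 12 − 8 = 14.00.

14.00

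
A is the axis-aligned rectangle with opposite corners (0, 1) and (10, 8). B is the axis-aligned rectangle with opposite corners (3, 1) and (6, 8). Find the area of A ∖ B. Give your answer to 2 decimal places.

49.00

|A∩B|: x∈[3,6], y∈[1,8] → 3·7 = 21.
|A| = 70.
|A ∖ B| = |A| − |A∩B| = 70 − 21 = 49.00.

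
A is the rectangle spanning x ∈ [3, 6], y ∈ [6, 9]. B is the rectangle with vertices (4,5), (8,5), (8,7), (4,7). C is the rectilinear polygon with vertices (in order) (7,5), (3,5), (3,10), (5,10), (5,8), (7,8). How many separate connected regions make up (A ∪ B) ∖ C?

(A ∪ B) ∖ C splits into 2 disjoint pieces (area 1, area 2).

2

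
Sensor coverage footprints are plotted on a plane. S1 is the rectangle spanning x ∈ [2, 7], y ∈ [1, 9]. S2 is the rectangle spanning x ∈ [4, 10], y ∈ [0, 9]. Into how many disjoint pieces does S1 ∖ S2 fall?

S1 ∖ S2 is a single connected region.

1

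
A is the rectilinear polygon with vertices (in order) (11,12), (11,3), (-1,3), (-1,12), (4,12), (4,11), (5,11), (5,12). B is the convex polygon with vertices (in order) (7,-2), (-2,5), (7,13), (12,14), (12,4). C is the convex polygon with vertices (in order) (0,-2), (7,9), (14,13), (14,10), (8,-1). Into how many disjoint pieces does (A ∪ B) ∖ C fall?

(A ∪ B) ∖ C splits into 3 disjoint pieces (area 78.0988, area 4.2982, area 0.7801).

3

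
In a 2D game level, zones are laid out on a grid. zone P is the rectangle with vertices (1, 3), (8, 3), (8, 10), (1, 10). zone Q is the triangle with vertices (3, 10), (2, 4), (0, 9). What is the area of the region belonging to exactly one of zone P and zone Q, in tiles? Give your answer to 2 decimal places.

|zone P| = 49, |zone Q| = 8.5, |zone P∩zone Q| = 7.0833.
|zone P △ zone Q| = |zone P| + |zone Q| − 2·|zone P∩zone Q| = 49 + 8.5 − 14.1667 = 43.33.

43.33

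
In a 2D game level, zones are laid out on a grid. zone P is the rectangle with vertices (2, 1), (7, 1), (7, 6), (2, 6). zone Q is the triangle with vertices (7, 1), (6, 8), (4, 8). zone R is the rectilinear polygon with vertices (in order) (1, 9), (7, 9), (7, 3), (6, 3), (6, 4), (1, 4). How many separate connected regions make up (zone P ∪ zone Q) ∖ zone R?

1

(zone P ∪ zone Q) ∖ zone R is a single connected region.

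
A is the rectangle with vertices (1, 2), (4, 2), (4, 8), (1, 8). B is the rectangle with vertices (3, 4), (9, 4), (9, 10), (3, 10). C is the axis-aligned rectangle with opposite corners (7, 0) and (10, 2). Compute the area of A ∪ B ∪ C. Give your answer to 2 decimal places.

By inclusion–exclusion:
Individual areas: |A| = 18, |B| = 36, |C| = 6.
|A∩B|: x∈[3,4], y∈[4,8] → 1·4 = 4.
|A∩C| = 0 (no overlap).
|B∩C| = 0 (no overlap).
|A∩B∩C| = 0.
|A ∪ B ∪ C| = 60 − 4 + 0 = 56.00.

56.00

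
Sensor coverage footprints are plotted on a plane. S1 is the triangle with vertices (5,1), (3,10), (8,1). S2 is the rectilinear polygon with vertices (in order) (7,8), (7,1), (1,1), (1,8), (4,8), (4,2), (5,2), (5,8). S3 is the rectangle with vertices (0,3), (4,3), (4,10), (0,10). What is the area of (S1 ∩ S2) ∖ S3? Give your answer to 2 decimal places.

7.31

|S1 ∩ S2| = 8.0056.
|(S1 ∩ S2) ∩ S3| = 0.6944.
|(S1 ∩ S2) ∖ S3| = 8.0056 − 0.6944 = 7.31.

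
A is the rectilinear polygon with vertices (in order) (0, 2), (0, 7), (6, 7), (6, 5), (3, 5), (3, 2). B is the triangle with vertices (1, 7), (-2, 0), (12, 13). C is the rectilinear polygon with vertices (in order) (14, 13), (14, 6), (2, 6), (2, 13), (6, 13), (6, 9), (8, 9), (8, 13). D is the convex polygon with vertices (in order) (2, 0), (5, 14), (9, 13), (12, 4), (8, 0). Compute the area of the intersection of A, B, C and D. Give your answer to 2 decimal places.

The intersection is the polygon with vertices (4.462,6), (3.286,6), (3.5,7), (5.538,7).
By the shoelace formula its area is 1.61.

1.61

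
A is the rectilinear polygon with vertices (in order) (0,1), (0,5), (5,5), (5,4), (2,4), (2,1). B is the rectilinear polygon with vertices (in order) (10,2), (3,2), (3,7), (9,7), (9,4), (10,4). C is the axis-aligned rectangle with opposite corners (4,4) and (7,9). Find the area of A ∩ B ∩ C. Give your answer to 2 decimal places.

The intersection is the polygon with vertices (5,4), (4,4), (4,5), (5,5).
By the shoelace formula its area is 1.00.

1.00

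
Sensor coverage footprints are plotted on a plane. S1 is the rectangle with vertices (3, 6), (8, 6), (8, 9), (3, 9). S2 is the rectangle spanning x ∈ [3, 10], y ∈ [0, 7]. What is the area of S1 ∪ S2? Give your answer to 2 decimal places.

By inclusion–exclusion:
Individual areas: |S1| = 15, |S2| = 49.
|S1∩S2|: x∈[3,8], y∈[6,7] → 5·1 = 5.
|S1 ∪ S2| = 64 − 5 = 59.00.

59.00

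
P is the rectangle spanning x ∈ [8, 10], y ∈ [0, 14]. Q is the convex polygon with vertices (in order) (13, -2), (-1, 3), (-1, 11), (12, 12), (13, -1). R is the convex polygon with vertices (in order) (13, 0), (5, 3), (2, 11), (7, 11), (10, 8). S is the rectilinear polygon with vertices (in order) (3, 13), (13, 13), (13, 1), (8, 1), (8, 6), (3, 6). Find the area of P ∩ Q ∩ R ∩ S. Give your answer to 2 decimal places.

15.00

The intersection is the polygon with vertices (10,8), (10,1.125), (8,1.875), (8,6), (8,10).
By the shoelace formula its area is 15.00.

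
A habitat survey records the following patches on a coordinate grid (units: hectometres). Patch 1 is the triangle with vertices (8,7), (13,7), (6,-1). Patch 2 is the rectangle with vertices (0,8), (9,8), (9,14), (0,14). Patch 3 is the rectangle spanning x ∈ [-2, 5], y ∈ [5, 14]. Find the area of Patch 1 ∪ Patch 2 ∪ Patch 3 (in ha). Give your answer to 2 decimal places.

By inclusion–exclusion:
Individual areas: |Patch 1| = 20, |Patch 2| = 54, |Patch 3| = 63.
|Patch 1∩Patch 2| = 0.
|Patch 1∩Patch 3| = 0.
|Patch 2∩Patch 3|: x∈[0,5], y∈[8,14] → 5·6 = 30.
|Patch 1∩Patch 2∩Patch 3| = 0.
|Patch 1 ∪ Patch 2 ∪ Patch 3| = 137 − 30 + 0 = 107.00.

107.00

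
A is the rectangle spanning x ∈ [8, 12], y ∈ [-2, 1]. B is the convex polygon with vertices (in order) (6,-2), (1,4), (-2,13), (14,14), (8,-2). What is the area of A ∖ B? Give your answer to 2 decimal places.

10.31

|A| = 12, |A∩B| = 1.6875.
|A ∖ B| = |A| − |A∩B| = 12 − 1.6875 = 10.31.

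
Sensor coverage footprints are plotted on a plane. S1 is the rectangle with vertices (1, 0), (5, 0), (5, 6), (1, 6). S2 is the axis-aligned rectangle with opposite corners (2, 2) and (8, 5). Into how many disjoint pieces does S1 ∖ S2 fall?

1

S1 ∖ S2 is a single connected region.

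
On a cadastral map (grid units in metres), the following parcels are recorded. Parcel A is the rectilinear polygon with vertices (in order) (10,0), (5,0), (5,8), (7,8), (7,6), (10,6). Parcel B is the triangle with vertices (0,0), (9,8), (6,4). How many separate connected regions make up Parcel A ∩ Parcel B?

Parcel A ∩ Parcel B is a single connected region.

1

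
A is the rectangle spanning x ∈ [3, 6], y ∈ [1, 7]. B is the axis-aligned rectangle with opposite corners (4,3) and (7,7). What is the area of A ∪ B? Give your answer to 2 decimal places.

22.00

By inclusion–exclusion:
Individual areas: |A| = 18, |B| = 12.
|A∩B|: x∈[4,6], y∈[3,7] → 2·4 = 8.
|A ∪ B| = 30 − 8 = 22.00.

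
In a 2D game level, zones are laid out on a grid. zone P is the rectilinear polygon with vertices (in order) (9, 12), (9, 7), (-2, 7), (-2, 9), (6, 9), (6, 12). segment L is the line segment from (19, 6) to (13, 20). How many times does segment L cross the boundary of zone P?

0

The segment lies entirely outside zone P and never meets its boundary.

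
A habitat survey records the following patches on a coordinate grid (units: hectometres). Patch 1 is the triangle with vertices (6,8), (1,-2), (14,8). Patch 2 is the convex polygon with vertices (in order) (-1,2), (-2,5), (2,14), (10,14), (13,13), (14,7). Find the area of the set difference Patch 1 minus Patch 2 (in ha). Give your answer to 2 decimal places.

|Patch 1| = 40, |Patch 1∩Patch 2| = 21.5435.
|Patch 1 ∖ Patch 2| = |Patch 1| − |Patch 1∩Patch 2| = 40 − 21.5435 = 18.46.

18.46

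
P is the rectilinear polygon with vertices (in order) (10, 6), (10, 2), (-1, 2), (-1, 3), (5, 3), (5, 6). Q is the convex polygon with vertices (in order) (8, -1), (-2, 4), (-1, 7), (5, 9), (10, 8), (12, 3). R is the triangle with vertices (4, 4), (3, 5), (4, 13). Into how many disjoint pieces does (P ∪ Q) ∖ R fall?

(P ∪ Q) ∖ R is a single connected region.

1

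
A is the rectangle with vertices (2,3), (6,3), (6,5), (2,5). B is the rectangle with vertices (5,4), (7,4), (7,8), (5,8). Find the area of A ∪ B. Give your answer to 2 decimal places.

By inclusion–exclusion:
Individual areas: |A| = 8, |B| = 8.
|A∩B|: x∈[5,6], y∈[4,5] → 1·1 = 1.
|A ∪ B| = 16 − 1 = 15.00.

15.00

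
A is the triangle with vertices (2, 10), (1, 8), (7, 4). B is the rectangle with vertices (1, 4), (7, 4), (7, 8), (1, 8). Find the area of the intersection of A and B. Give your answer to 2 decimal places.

5.33

The intersection is the polygon with vertices (1,8), (3.667,8), (7,4).
By the shoelace formula its area is 5.33.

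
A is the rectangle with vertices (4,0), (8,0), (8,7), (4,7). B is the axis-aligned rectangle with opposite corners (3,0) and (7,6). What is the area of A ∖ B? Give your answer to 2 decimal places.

|A∩B|: x∈[4,7], y∈[0,6] → 3·6 = 18.
|A| = 28.
|A ∖ B| = |A| − |A∩B| = 28 − 18 = 10.00.

10.00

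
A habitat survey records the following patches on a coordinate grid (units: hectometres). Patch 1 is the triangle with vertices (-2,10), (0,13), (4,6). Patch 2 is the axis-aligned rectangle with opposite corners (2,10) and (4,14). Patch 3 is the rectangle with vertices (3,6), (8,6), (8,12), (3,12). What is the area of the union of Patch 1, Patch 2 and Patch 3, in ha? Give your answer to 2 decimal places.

By inclusion–exclusion:
Individual areas: |Patch 1| = 13, |Patch 2| = 8, |Patch 3| = 30.
|Patch 1∩Patch 2| = 0.
|Patch 1∩Patch 3| = 0.5417.
|Patch 2∩Patch 3|: x∈[3,4], y∈[10,12] → 1·2 = 2.
|Patch 1∩Patch 2∩Patch 3| = 0.
|Patch 1 ∪ Patch 2 ∪ Patch 3| = 51 − 2.5417 + 0 = 48.46.

48.46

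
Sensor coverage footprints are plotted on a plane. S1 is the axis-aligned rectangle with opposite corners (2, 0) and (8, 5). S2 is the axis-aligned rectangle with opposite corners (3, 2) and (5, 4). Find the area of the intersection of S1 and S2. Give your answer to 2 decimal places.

|S1∩S2|: x∈[3,5], y∈[2,4] → 2·2 = 4.

4.00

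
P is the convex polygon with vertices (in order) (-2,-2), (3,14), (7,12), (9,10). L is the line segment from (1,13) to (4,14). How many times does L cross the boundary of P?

The segment meets the boundary at (3.4,13.8), (2.884,13.628).

2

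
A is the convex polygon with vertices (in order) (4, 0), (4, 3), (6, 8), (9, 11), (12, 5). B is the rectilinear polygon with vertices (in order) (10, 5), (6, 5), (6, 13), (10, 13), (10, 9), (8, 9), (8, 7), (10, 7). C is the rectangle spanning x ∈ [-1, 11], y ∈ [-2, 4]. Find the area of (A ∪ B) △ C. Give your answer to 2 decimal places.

|A ∪ B| = 57.
|(A ∪ B) ∩ C| = 12.6.
|(A ∪ B) △ C| = 57 + 72 − 25.2 = 103.80.

103.80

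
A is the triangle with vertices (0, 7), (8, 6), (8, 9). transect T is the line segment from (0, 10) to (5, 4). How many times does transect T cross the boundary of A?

The segment meets the boundary at (2.791,6.651), (2.069,7.517).

2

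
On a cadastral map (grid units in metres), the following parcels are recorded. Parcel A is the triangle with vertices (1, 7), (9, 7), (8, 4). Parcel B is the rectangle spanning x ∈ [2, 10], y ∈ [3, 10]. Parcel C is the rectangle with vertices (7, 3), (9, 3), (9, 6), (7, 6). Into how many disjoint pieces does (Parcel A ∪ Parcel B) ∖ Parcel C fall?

(Parcel A ∪ Parcel B) ∖ Parcel C is a single connected region.

1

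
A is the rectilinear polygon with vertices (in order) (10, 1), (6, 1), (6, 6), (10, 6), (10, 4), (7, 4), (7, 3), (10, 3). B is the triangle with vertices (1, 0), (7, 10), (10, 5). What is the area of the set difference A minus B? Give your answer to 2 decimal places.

|A| = 17, |A∩B| = 7.7444.
|A ∖ B| = |A| − |A∩B| = 17 − 7.7444 = 9.26.

9.26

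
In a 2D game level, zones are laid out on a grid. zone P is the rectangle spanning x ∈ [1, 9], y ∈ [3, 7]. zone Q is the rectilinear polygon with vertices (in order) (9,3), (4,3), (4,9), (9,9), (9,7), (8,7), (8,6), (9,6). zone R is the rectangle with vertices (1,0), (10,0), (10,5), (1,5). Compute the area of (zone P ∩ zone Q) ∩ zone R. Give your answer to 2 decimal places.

10.00

The region (zone P ∩ zone Q) ∩ zone R is the polygon with vertices (4,3), (4,5), (9,5), (9,3).
By the shoelace formula its area is 10.00.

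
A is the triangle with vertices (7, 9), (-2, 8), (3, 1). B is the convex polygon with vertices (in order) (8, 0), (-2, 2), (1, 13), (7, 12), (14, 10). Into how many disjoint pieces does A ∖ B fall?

1

A ∖ B is a single connected region.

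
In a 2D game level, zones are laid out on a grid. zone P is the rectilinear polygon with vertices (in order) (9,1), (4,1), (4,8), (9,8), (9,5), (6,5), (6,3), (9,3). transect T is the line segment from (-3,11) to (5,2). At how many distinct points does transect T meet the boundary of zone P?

The segment meets the boundary at (4,3.125).

1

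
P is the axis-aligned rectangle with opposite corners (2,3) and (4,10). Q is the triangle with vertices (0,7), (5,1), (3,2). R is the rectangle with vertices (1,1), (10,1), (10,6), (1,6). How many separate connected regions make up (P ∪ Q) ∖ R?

2

(P ∪ Q) ∖ R splits into 2 disjoint pieces (area 8, area 0.2333).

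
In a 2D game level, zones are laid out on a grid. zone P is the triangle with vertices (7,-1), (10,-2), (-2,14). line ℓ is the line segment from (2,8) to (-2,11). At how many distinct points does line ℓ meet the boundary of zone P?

1

The segment meets the boundary at (1.273,8.545).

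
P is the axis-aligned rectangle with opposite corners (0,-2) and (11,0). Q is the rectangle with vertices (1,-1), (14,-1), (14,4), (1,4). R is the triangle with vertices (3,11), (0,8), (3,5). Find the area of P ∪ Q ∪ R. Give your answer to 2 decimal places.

By inclusion–exclusion:
Individual areas: |P| = 22, |Q| = 65, |R| = 9.
|P∩Q|: x∈[1,11], y∈[-1,0] → 10·1 = 10.
|P∩R| = 0.
|Q∩R| = 0.
|P∩Q∩R| = 0.
|P ∪ Q ∪ R| = 96 − 10 + 0 = 86.00.

86.00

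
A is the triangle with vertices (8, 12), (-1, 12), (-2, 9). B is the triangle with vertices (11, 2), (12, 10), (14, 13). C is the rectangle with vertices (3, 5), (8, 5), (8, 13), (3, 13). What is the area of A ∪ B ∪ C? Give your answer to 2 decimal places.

By inclusion–exclusion:
Individual areas: |A| = 13.5, |B| = 6.5, |C| = 40.
|A∩B| = 0.
|A∩C| = 3.75.
|B∩C| = 0.
|A∩B∩C| = 0.
|A ∪ B ∪ C| = 60 − 3.75 + 0 = 56.25.

56.25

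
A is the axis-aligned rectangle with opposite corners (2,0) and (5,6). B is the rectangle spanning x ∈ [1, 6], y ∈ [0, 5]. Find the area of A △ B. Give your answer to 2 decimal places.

|A∩B|: x∈[2,5], y∈[0,5] → 3·5 = 15.
|A △ B| = |A| + |B| − 2·|A∩B| = 18 + 25 − 30 = 13.00.

13.00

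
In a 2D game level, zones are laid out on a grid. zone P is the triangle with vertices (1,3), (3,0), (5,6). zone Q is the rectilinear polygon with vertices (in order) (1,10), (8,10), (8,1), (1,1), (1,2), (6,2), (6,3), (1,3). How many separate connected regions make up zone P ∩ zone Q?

2

zone P ∩ zone Q splits into 2 disjoint pieces (area 1.5, area 4.5).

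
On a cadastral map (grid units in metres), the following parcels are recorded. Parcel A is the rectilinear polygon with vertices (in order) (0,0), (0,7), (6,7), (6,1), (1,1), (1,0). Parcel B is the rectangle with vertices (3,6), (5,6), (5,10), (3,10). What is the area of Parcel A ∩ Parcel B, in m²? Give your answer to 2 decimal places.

The intersection is the polygon with vertices (5,7), (5,6), (3,6), (3,7).
By the shoelace formula its area is 2.00.

2.00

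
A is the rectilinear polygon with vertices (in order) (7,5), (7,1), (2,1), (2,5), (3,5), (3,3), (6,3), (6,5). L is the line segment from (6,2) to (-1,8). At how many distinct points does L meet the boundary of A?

The segment meets the boundary at (2.5,5), (3,4.571), (4.833,3).

3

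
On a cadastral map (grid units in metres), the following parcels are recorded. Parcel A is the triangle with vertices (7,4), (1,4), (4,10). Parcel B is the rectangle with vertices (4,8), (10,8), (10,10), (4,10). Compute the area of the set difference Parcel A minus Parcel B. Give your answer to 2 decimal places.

17.00

|Parcel A| = 18, |Parcel A∩Parcel B| = 1.
|Parcel A ∖ Parcel B| = |Parcel A| − |Parcel A∩Parcel B| = 18 − 1 = 17.00.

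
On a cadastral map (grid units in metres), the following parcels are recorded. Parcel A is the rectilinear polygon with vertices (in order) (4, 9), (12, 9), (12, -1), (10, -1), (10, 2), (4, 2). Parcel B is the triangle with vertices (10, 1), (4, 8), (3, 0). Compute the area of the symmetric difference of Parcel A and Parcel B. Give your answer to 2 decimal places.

58.64

|Parcel A| = 62, |Parcel B| = 27.5, |Parcel A∩Parcel B| = 15.4286.
|Parcel A △ Parcel B| = |Parcel A| + |Parcel B| − 2·|Parcel A∩Parcel B| = 62 + 27.5 − 30.8571 = 58.64.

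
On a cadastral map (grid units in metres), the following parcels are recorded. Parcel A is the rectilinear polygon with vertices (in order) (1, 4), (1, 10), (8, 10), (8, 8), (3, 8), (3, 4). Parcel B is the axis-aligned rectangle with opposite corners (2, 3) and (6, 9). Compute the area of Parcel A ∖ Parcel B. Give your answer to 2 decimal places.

14.00

|Parcel A| = 22, |Parcel A∩Parcel B| = 8.
|Parcel A ∖ Parcel B| = |Parcel A| − |Parcel A∩Parcel B| = 22 − 8 = 14.00.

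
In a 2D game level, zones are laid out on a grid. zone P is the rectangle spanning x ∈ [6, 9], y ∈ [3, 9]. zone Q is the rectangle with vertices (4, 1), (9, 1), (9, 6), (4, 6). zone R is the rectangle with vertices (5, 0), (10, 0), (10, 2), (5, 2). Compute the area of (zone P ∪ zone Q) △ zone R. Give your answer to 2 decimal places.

36.00

|zone P ∪ zone Q| = 34.
|(zone P ∪ zone Q) ∩ zone R| = 4.
|(zone P ∪ zone Q) △ zone R| = 34 + 10 − 8 = 36.00.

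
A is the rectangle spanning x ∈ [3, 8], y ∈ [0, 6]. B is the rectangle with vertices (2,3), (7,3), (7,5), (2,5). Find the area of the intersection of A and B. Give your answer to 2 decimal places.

|A∩B|: x∈[3,7], y∈[3,5] → 4·2 = 8.

8.00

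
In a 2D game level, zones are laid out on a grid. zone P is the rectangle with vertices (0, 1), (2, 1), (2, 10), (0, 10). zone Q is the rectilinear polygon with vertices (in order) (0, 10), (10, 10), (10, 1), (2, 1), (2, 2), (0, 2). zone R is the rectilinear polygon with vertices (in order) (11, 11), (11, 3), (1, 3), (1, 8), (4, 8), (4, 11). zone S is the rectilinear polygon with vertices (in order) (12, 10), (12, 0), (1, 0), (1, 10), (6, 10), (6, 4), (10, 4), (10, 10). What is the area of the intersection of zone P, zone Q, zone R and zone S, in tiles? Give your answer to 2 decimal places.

5.00

The intersection is the polygon with vertices (1,3), (1,8), (2,8), (2,3).
By the shoelace formula its area is 5.00.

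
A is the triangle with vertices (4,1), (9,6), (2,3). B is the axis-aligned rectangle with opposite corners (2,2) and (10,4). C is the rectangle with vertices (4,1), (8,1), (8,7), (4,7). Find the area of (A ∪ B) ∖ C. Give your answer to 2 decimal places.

8.79

|A ∪ B| = 19.6667.
|(A ∪ B) ∩ C| = 10.881.
|(A ∪ B) ∖ C| = 19.6667 − 10.881 = 8.79.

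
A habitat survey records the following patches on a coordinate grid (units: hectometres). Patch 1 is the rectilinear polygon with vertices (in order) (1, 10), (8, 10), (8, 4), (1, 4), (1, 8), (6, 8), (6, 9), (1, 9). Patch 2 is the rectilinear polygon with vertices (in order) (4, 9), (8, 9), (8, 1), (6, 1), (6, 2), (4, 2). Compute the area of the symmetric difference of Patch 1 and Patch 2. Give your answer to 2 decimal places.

31.00

|Patch 1| = 37, |Patch 2| = 30, |Patch 1∩Patch 2| = 18.
|Patch 1 △ Patch 2| = |Patch 1| + |Patch 2| − 2·|Patch 1∩Patch 2| = 37 + 30 − 36 = 31.00.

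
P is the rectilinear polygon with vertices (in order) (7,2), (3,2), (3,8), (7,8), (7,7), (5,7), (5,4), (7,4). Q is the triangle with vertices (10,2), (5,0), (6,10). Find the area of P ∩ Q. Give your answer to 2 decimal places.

4.65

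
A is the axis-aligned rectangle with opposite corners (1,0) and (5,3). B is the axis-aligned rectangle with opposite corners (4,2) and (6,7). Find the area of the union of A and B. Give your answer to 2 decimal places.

21.00

By inclusion–exclusion:
Individual areas: |A| = 12, |B| = 10.
|A∩B|: x∈[4,5], y∈[2,3] → 1·1 = 1.
|A ∪ B| = 22 − 1 = 21.00.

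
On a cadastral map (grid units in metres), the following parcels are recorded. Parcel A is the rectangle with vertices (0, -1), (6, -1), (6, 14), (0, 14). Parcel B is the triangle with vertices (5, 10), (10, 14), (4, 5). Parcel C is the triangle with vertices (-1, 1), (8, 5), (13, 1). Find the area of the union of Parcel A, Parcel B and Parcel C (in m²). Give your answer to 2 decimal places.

112.93

By inclusion–exclusion:
Individual areas: |Parcel A| = 90, |Parcel B| = 10.5, |Parcel C| = 28.
|Parcel A∩Parcel B| = 4.9.
|Parcel A∩Parcel C| = 10.6667.
|Parcel B∩Parcel C| = 0.
|Parcel A∩Parcel B∩Parcel C| = 0.
|Parcel A ∪ Parcel B ∪ Parcel C| = 128.5 − 15.5667 + 0 = 112.93.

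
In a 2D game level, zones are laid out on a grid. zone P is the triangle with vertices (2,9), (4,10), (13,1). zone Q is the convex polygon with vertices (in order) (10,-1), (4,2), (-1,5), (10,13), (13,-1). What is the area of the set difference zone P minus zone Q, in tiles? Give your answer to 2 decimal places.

|zone P| = 13.5, |zone P∩zone Q| = 10.8785.
|zone P ∖ zone Q| = |zone P| − |zone P∩zone Q| = 13.5 − 10.8785 = 2.62.

2.62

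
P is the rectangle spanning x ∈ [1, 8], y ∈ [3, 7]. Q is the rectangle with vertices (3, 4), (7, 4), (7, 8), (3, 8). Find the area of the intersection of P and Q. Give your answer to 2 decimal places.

12.00

|P∩Q|: x∈[3,7], y∈[4,7] → 4·3 = 12.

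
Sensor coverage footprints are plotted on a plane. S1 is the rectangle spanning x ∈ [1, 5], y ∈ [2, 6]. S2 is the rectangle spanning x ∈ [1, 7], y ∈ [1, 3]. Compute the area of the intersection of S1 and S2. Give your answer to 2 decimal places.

4.00

|S1∩S2|: x∈[1,5], y∈[2,3] → 4·1 = 4.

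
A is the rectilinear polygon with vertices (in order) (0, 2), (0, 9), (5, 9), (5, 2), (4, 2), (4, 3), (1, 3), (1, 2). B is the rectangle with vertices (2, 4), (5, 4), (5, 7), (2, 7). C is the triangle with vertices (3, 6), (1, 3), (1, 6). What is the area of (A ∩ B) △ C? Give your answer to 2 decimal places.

10.50

|A ∩ B| = 9.
|(A ∩ B) ∩ C| = 0.75.
|(A ∩ B) △ C| = 9 + 3 − 1.5 = 10.50.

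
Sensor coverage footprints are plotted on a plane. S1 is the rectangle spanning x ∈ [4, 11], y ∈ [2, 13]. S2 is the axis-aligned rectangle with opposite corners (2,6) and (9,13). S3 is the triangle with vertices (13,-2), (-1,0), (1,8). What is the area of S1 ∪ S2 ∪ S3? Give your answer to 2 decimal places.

By inclusion–exclusion:
Individual areas: |S1| = 77, |S2| = 49, |S3| = 58.
|S1∩S2|: x∈[4,9], y∈[6,13] → 5·7 = 35.
|S1∩S3| = 7.35.
|S2∩S3| = 0.8167.
|S1∩S2∩S3| = 0.
|S1 ∪ S2 ∪ S3| = 184 − 43.1667 + 0 = 140.83.

140.83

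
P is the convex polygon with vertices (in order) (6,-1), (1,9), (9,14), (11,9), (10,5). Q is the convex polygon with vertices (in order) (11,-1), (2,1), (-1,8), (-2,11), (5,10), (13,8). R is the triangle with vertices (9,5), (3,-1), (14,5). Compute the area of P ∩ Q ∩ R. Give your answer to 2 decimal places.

The intersection is the polygon with vertices (7.714,1.571), (5.357,0.286), (5,1), (9,5), (10,5).
By the shoelace formula its area is 7.07.

7.07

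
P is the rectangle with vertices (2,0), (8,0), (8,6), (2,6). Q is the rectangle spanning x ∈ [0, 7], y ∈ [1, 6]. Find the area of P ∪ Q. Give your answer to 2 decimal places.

By inclusion–exclusion:
Individual areas: |P| = 36, |Q| = 35.
|P∩Q|: x∈[2,7], y∈[1,6] → 5·5 = 25.
|P ∪ Q| = 71 − 25 = 46.00.

46.00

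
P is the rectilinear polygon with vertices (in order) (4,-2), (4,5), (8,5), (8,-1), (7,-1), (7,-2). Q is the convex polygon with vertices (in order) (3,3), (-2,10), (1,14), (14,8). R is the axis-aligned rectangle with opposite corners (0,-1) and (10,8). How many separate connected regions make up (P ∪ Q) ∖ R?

2

(P ∪ Q) ∖ R splits into 2 disjoint pieces (area 53.4364, area 3).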